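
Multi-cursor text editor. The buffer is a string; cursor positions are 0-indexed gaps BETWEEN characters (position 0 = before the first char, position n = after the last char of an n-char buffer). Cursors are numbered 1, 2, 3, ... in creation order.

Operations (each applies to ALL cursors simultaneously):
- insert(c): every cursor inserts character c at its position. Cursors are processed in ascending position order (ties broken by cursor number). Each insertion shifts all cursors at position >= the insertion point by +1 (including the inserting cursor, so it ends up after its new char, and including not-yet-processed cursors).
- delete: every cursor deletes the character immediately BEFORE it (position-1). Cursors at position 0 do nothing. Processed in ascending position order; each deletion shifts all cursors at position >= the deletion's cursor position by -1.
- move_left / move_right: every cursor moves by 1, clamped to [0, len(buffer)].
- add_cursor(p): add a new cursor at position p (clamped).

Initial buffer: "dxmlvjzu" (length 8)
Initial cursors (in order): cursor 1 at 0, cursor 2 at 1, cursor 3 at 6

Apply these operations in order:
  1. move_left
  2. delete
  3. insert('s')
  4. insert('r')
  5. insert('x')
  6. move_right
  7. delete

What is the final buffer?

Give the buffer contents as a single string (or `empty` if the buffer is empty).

After op 1 (move_left): buffer="dxmlvjzu" (len 8), cursors c1@0 c2@0 c3@5, authorship ........
After op 2 (delete): buffer="dxmljzu" (len 7), cursors c1@0 c2@0 c3@4, authorship .......
After op 3 (insert('s')): buffer="ssdxmlsjzu" (len 10), cursors c1@2 c2@2 c3@7, authorship 12....3...
After op 4 (insert('r')): buffer="ssrrdxmlsrjzu" (len 13), cursors c1@4 c2@4 c3@10, authorship 1212....33...
After op 5 (insert('x')): buffer="ssrrxxdxmlsrxjzu" (len 16), cursors c1@6 c2@6 c3@13, authorship 121212....333...
After op 6 (move_right): buffer="ssrrxxdxmlsrxjzu" (len 16), cursors c1@7 c2@7 c3@14, authorship 121212....333...
After op 7 (delete): buffer="ssrrxxmlsrxzu" (len 13), cursors c1@5 c2@5 c3@11, authorship 12121...333..

Answer: ssrrxxmlsrxzu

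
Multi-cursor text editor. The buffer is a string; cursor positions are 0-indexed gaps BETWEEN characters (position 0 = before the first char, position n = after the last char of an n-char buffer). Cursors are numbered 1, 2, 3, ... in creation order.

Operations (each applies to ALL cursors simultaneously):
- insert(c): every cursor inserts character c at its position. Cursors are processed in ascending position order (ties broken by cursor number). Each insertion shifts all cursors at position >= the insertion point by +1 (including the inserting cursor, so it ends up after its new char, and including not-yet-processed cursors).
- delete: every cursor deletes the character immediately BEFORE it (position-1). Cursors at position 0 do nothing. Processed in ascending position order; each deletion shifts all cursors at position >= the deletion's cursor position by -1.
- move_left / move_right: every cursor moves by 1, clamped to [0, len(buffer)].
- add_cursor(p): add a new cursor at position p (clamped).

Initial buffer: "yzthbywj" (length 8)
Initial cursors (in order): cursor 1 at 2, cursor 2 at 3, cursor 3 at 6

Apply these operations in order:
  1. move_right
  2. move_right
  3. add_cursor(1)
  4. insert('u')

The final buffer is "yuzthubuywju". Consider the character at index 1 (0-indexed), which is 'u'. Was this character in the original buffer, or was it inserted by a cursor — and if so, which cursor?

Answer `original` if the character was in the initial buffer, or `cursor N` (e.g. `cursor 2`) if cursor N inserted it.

After op 1 (move_right): buffer="yzthbywj" (len 8), cursors c1@3 c2@4 c3@7, authorship ........
After op 2 (move_right): buffer="yzthbywj" (len 8), cursors c1@4 c2@5 c3@8, authorship ........
After op 3 (add_cursor(1)): buffer="yzthbywj" (len 8), cursors c4@1 c1@4 c2@5 c3@8, authorship ........
After op 4 (insert('u')): buffer="yuzthubuywju" (len 12), cursors c4@2 c1@6 c2@8 c3@12, authorship .4...1.2...3
Authorship (.=original, N=cursor N): . 4 . . . 1 . 2 . . . 3
Index 1: author = 4

Answer: cursor 4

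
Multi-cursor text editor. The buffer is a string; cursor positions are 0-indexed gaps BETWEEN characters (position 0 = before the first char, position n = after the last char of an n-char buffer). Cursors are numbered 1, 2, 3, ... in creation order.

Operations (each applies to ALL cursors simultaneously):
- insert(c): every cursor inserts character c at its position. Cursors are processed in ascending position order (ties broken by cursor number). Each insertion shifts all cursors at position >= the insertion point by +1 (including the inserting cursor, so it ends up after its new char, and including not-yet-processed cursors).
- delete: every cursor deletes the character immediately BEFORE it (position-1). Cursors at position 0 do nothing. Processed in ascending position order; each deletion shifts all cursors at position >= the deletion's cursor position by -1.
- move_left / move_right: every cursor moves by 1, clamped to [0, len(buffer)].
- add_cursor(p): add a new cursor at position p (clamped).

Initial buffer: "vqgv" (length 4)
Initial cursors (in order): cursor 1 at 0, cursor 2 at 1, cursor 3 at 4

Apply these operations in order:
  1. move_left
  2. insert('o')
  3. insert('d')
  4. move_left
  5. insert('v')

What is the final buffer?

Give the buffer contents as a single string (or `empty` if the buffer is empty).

After op 1 (move_left): buffer="vqgv" (len 4), cursors c1@0 c2@0 c3@3, authorship ....
After op 2 (insert('o')): buffer="oovqgov" (len 7), cursors c1@2 c2@2 c3@6, authorship 12...3.
After op 3 (insert('d')): buffer="ooddvqgodv" (len 10), cursors c1@4 c2@4 c3@9, authorship 1212...33.
After op 4 (move_left): buffer="ooddvqgodv" (len 10), cursors c1@3 c2@3 c3@8, authorship 1212...33.
After op 5 (insert('v')): buffer="oodvvdvqgovdv" (len 13), cursors c1@5 c2@5 c3@11, authorship 121122...333.

Answer: oodvvdvqgovdv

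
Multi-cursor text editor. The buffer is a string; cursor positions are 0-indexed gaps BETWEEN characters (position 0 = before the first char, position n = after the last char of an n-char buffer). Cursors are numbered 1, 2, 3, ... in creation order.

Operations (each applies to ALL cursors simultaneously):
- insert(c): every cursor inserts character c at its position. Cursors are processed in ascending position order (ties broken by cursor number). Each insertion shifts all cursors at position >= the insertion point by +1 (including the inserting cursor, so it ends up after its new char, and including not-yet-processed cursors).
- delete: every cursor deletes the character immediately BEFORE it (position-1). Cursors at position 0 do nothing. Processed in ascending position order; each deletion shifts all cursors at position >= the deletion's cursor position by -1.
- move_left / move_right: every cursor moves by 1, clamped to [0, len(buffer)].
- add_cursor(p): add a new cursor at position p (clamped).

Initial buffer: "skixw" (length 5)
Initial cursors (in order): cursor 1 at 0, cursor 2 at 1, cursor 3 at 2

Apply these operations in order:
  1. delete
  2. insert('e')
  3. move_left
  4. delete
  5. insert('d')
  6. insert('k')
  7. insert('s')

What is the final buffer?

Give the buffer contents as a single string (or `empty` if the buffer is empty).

After op 1 (delete): buffer="ixw" (len 3), cursors c1@0 c2@0 c3@0, authorship ...
After op 2 (insert('e')): buffer="eeeixw" (len 6), cursors c1@3 c2@3 c3@3, authorship 123...
After op 3 (move_left): buffer="eeeixw" (len 6), cursors c1@2 c2@2 c3@2, authorship 123...
After op 4 (delete): buffer="eixw" (len 4), cursors c1@0 c2@0 c3@0, authorship 3...
After op 5 (insert('d')): buffer="dddeixw" (len 7), cursors c1@3 c2@3 c3@3, authorship 1233...
After op 6 (insert('k')): buffer="dddkkkeixw" (len 10), cursors c1@6 c2@6 c3@6, authorship 1231233...
After op 7 (insert('s')): buffer="dddkkkssseixw" (len 13), cursors c1@9 c2@9 c3@9, authorship 1231231233...

Answer: dddkkkssseixw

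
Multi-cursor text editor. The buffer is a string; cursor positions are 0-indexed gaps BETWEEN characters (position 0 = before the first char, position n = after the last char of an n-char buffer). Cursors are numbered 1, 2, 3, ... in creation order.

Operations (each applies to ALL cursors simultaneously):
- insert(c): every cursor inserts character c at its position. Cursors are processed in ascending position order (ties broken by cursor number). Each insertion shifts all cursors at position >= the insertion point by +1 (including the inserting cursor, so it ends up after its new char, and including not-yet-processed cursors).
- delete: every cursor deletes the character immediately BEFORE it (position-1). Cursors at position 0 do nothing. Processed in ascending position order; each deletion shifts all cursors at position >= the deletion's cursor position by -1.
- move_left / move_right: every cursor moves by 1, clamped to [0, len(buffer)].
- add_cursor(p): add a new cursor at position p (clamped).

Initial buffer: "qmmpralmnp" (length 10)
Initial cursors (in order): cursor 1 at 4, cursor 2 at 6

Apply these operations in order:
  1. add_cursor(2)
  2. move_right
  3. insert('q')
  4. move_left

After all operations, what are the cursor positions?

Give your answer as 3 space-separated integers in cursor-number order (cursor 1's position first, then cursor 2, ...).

After op 1 (add_cursor(2)): buffer="qmmpralmnp" (len 10), cursors c3@2 c1@4 c2@6, authorship ..........
After op 2 (move_right): buffer="qmmpralmnp" (len 10), cursors c3@3 c1@5 c2@7, authorship ..........
After op 3 (insert('q')): buffer="qmmqprqalqmnp" (len 13), cursors c3@4 c1@7 c2@10, authorship ...3..1..2...
After op 4 (move_left): buffer="qmmqprqalqmnp" (len 13), cursors c3@3 c1@6 c2@9, authorship ...3..1..2...

Answer: 6 9 3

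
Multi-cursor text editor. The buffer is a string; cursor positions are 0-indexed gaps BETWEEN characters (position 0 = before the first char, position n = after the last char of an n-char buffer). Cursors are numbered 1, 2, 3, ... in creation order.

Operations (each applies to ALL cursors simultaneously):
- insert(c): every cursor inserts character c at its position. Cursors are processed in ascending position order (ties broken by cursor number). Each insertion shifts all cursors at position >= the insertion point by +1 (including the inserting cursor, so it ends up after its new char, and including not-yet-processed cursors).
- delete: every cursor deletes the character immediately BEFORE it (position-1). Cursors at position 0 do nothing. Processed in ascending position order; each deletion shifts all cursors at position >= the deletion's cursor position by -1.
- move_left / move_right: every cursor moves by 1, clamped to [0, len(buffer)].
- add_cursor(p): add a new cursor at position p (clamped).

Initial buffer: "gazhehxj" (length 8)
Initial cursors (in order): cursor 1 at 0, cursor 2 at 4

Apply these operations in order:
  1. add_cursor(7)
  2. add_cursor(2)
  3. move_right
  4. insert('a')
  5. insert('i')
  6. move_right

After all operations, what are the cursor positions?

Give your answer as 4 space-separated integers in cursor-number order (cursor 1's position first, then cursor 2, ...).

After op 1 (add_cursor(7)): buffer="gazhehxj" (len 8), cursors c1@0 c2@4 c3@7, authorship ........
After op 2 (add_cursor(2)): buffer="gazhehxj" (len 8), cursors c1@0 c4@2 c2@4 c3@7, authorship ........
After op 3 (move_right): buffer="gazhehxj" (len 8), cursors c1@1 c4@3 c2@5 c3@8, authorship ........
After op 4 (insert('a')): buffer="gaazaheahxja" (len 12), cursors c1@2 c4@5 c2@8 c3@12, authorship .1..4..2...3
After op 5 (insert('i')): buffer="gaiazaiheaihxjai" (len 16), cursors c1@3 c4@7 c2@11 c3@16, authorship .11..44..22...33
After op 6 (move_right): buffer="gaiazaiheaihxjai" (len 16), cursors c1@4 c4@8 c2@12 c3@16, authorship .11..44..22...33

Answer: 4 12 16 8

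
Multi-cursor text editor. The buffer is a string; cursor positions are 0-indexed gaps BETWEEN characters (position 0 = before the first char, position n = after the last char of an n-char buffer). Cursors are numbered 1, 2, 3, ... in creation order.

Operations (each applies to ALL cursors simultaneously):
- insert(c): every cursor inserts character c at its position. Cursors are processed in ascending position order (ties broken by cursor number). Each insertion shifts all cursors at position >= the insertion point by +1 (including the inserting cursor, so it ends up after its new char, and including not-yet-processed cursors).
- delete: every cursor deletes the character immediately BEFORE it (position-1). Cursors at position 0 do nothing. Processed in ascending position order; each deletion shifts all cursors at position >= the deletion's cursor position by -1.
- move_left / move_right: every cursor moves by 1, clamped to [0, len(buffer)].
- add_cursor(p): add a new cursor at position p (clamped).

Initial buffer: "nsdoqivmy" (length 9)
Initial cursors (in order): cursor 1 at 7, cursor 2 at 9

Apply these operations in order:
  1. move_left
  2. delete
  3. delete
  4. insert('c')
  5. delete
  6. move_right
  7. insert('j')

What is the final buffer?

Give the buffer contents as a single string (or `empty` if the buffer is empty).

Answer: nsdoyjj

Derivation:
After op 1 (move_left): buffer="nsdoqivmy" (len 9), cursors c1@6 c2@8, authorship .........
After op 2 (delete): buffer="nsdoqvy" (len 7), cursors c1@5 c2@6, authorship .......
After op 3 (delete): buffer="nsdoy" (len 5), cursors c1@4 c2@4, authorship .....
After op 4 (insert('c')): buffer="nsdoccy" (len 7), cursors c1@6 c2@6, authorship ....12.
After op 5 (delete): buffer="nsdoy" (len 5), cursors c1@4 c2@4, authorship .....
After op 6 (move_right): buffer="nsdoy" (len 5), cursors c1@5 c2@5, authorship .....
After op 7 (insert('j')): buffer="nsdoyjj" (len 7), cursors c1@7 c2@7, authorship .....12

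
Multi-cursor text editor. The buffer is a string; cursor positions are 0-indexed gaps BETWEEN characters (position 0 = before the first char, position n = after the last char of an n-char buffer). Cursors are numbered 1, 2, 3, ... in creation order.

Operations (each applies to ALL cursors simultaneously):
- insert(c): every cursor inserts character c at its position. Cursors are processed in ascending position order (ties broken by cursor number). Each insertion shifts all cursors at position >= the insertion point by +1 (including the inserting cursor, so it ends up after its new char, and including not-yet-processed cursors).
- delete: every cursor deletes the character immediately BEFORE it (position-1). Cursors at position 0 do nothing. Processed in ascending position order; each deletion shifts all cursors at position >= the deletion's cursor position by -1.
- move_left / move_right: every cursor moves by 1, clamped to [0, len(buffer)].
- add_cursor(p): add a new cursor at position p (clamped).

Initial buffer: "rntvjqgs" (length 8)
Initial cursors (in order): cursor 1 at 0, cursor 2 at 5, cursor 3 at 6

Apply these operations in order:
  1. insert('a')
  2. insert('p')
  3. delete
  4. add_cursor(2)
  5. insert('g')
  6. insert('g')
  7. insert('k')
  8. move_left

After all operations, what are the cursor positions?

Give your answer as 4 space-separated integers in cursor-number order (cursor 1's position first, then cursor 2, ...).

After op 1 (insert('a')): buffer="arntvjaqags" (len 11), cursors c1@1 c2@7 c3@9, authorship 1.....2.3..
After op 2 (insert('p')): buffer="aprntvjapqapgs" (len 14), cursors c1@2 c2@9 c3@12, authorship 11.....22.33..
After op 3 (delete): buffer="arntvjaqags" (len 11), cursors c1@1 c2@7 c3@9, authorship 1.....2.3..
After op 4 (add_cursor(2)): buffer="arntvjaqags" (len 11), cursors c1@1 c4@2 c2@7 c3@9, authorship 1.....2.3..
After op 5 (insert('g')): buffer="agrgntvjagqaggs" (len 15), cursors c1@2 c4@4 c2@10 c3@13, authorship 11.4....22.33..
After op 6 (insert('g')): buffer="aggrggntvjaggqagggs" (len 19), cursors c1@3 c4@6 c2@13 c3@17, authorship 111.44....222.333..
After op 7 (insert('k')): buffer="aggkrggkntvjaggkqaggkgs" (len 23), cursors c1@4 c4@8 c2@16 c3@21, authorship 1111.444....2222.3333..
After op 8 (move_left): buffer="aggkrggkntvjaggkqaggkgs" (len 23), cursors c1@3 c4@7 c2@15 c3@20, authorship 1111.444....2222.3333..

Answer: 3 15 20 7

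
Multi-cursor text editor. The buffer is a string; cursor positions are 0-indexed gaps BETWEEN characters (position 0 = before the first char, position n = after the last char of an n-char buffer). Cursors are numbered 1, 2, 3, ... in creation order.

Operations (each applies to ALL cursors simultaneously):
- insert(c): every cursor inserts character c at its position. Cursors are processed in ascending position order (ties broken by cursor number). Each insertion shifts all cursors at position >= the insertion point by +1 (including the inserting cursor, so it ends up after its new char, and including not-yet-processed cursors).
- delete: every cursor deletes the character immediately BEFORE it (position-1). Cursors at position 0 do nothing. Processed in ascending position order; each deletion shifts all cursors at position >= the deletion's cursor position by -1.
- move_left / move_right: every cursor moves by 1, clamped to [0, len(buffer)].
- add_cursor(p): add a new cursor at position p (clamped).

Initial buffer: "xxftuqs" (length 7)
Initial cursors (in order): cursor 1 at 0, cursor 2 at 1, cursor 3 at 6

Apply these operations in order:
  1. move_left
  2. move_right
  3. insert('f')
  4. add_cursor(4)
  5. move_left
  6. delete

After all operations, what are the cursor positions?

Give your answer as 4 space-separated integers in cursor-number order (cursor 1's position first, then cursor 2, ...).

Answer: 0 0 4 0

Derivation:
After op 1 (move_left): buffer="xxftuqs" (len 7), cursors c1@0 c2@0 c3@5, authorship .......
After op 2 (move_right): buffer="xxftuqs" (len 7), cursors c1@1 c2@1 c3@6, authorship .......
After op 3 (insert('f')): buffer="xffxftuqfs" (len 10), cursors c1@3 c2@3 c3@9, authorship .12.....3.
After op 4 (add_cursor(4)): buffer="xffxftuqfs" (len 10), cursors c1@3 c2@3 c4@4 c3@9, authorship .12.....3.
After op 5 (move_left): buffer="xffxftuqfs" (len 10), cursors c1@2 c2@2 c4@3 c3@8, authorship .12.....3.
After op 6 (delete): buffer="xftufs" (len 6), cursors c1@0 c2@0 c4@0 c3@4, authorship ....3.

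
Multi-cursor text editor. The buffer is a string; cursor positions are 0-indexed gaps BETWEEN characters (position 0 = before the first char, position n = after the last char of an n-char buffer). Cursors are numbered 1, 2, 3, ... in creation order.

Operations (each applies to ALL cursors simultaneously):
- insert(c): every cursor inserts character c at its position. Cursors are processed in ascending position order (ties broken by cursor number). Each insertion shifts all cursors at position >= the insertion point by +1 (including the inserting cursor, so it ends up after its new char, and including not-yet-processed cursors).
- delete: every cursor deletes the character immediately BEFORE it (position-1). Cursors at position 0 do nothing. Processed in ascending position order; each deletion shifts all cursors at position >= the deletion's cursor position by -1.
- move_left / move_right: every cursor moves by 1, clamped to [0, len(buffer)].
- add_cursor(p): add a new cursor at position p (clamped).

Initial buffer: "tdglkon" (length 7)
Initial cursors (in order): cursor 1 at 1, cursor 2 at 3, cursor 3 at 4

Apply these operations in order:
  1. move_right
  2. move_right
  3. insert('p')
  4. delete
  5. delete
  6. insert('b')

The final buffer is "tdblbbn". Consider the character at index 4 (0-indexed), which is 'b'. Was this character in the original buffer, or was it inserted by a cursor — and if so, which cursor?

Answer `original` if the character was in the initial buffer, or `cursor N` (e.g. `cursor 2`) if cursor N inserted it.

Answer: cursor 2

Derivation:
After op 1 (move_right): buffer="tdglkon" (len 7), cursors c1@2 c2@4 c3@5, authorship .......
After op 2 (move_right): buffer="tdglkon" (len 7), cursors c1@3 c2@5 c3@6, authorship .......
After op 3 (insert('p')): buffer="tdgplkpopn" (len 10), cursors c1@4 c2@7 c3@9, authorship ...1..2.3.
After op 4 (delete): buffer="tdglkon" (len 7), cursors c1@3 c2@5 c3@6, authorship .......
After op 5 (delete): buffer="tdln" (len 4), cursors c1@2 c2@3 c3@3, authorship ....
After op 6 (insert('b')): buffer="tdblbbn" (len 7), cursors c1@3 c2@6 c3@6, authorship ..1.23.
Authorship (.=original, N=cursor N): . . 1 . 2 3 .
Index 4: author = 2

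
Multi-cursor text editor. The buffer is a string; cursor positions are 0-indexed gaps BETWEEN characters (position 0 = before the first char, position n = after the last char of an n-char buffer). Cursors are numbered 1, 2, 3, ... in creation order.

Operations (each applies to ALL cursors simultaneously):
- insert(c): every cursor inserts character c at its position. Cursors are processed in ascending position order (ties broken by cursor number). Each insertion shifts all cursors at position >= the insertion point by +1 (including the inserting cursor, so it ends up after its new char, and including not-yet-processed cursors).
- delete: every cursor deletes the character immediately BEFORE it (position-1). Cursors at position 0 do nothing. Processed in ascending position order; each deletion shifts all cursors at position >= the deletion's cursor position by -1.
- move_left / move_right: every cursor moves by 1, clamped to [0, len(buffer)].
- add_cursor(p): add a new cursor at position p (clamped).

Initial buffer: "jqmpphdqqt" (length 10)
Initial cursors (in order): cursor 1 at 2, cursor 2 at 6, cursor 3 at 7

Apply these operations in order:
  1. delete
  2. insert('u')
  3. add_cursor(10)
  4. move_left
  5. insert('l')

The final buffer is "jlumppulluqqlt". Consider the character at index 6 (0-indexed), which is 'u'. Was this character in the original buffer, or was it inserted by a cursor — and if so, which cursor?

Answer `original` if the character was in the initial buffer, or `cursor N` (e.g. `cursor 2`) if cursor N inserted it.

Answer: cursor 2

Derivation:
After op 1 (delete): buffer="jmppqqt" (len 7), cursors c1@1 c2@4 c3@4, authorship .......
After op 2 (insert('u')): buffer="jumppuuqqt" (len 10), cursors c1@2 c2@7 c3@7, authorship .1...23...
After op 3 (add_cursor(10)): buffer="jumppuuqqt" (len 10), cursors c1@2 c2@7 c3@7 c4@10, authorship .1...23...
After op 4 (move_left): buffer="jumppuuqqt" (len 10), cursors c1@1 c2@6 c3@6 c4@9, authorship .1...23...
After op 5 (insert('l')): buffer="jlumppulluqqlt" (len 14), cursors c1@2 c2@9 c3@9 c4@13, authorship .11...2233..4.
Authorship (.=original, N=cursor N): . 1 1 . . . 2 2 3 3 . . 4 .
Index 6: author = 2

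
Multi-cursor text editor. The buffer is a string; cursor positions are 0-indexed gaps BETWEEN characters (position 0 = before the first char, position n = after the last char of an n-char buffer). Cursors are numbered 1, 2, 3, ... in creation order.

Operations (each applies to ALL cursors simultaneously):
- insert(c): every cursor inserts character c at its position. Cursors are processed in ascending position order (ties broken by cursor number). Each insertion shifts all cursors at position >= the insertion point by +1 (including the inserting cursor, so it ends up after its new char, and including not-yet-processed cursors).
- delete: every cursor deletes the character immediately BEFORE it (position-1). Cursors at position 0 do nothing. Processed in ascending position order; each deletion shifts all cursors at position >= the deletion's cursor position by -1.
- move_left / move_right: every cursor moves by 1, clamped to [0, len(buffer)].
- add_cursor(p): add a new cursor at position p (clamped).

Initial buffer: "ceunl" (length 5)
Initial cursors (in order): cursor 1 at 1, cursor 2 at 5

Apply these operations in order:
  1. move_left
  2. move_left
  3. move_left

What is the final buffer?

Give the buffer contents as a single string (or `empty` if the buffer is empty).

Answer: ceunl

Derivation:
After op 1 (move_left): buffer="ceunl" (len 5), cursors c1@0 c2@4, authorship .....
After op 2 (move_left): buffer="ceunl" (len 5), cursors c1@0 c2@3, authorship .....
After op 3 (move_left): buffer="ceunl" (len 5), cursors c1@0 c2@2, authorship .....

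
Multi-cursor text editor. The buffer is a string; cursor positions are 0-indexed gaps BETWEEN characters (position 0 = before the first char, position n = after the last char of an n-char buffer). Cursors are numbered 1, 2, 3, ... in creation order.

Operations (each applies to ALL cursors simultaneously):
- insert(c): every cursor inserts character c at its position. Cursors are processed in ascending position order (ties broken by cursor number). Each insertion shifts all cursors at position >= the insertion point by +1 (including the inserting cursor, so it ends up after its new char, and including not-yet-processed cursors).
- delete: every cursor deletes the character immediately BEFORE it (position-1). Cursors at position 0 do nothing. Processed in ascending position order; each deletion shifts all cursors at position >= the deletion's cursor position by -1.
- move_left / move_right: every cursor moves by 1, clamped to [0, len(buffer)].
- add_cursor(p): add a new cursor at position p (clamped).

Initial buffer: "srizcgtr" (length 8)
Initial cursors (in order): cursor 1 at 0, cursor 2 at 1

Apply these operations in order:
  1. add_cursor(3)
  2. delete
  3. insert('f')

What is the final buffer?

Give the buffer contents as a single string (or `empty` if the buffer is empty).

After op 1 (add_cursor(3)): buffer="srizcgtr" (len 8), cursors c1@0 c2@1 c3@3, authorship ........
After op 2 (delete): buffer="rzcgtr" (len 6), cursors c1@0 c2@0 c3@1, authorship ......
After op 3 (insert('f')): buffer="ffrfzcgtr" (len 9), cursors c1@2 c2@2 c3@4, authorship 12.3.....

Answer: ffrfzcgtr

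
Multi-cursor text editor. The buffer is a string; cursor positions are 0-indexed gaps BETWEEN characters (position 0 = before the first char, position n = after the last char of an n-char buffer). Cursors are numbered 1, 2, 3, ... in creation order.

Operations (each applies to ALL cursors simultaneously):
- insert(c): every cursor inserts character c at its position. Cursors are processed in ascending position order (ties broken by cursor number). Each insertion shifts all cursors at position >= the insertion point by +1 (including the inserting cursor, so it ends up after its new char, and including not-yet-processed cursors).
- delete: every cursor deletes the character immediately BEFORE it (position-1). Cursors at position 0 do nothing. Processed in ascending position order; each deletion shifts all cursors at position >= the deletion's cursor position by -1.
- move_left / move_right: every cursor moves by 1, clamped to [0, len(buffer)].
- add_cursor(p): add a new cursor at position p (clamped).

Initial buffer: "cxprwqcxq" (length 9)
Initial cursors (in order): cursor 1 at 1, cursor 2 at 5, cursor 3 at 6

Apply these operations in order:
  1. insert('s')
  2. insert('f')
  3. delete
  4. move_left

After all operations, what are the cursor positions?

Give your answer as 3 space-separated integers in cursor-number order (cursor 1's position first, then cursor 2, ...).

Answer: 1 6 8

Derivation:
After op 1 (insert('s')): buffer="csxprwsqscxq" (len 12), cursors c1@2 c2@7 c3@9, authorship .1....2.3...
After op 2 (insert('f')): buffer="csfxprwsfqsfcxq" (len 15), cursors c1@3 c2@9 c3@12, authorship .11....22.33...
After op 3 (delete): buffer="csxprwsqscxq" (len 12), cursors c1@2 c2@7 c3@9, authorship .1....2.3...
After op 4 (move_left): buffer="csxprwsqscxq" (len 12), cursors c1@1 c2@6 c3@8, authorship .1....2.3...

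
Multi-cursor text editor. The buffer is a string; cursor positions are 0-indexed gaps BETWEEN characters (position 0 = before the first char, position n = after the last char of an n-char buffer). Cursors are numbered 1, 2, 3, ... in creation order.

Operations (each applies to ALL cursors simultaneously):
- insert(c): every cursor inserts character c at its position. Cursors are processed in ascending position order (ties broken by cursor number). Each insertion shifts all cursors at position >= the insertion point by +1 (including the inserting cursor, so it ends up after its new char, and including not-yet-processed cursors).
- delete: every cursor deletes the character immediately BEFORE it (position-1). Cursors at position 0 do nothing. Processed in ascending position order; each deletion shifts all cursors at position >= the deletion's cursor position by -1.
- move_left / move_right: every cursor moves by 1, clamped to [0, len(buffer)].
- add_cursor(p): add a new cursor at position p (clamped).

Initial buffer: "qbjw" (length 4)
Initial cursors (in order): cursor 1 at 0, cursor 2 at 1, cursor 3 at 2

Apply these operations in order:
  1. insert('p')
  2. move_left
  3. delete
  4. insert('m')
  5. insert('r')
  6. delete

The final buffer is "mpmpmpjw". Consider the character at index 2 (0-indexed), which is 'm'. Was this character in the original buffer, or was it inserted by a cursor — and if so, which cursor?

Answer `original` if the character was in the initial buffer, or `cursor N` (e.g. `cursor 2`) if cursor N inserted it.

Answer: cursor 2

Derivation:
After op 1 (insert('p')): buffer="pqpbpjw" (len 7), cursors c1@1 c2@3 c3@5, authorship 1.2.3..
After op 2 (move_left): buffer="pqpbpjw" (len 7), cursors c1@0 c2@2 c3@4, authorship 1.2.3..
After op 3 (delete): buffer="pppjw" (len 5), cursors c1@0 c2@1 c3@2, authorship 123..
After op 4 (insert('m')): buffer="mpmpmpjw" (len 8), cursors c1@1 c2@3 c3@5, authorship 112233..
After op 5 (insert('r')): buffer="mrpmrpmrpjw" (len 11), cursors c1@2 c2@5 c3@8, authorship 111222333..
After op 6 (delete): buffer="mpmpmpjw" (len 8), cursors c1@1 c2@3 c3@5, authorship 112233..
Authorship (.=original, N=cursor N): 1 1 2 2 3 3 . .
Index 2: author = 2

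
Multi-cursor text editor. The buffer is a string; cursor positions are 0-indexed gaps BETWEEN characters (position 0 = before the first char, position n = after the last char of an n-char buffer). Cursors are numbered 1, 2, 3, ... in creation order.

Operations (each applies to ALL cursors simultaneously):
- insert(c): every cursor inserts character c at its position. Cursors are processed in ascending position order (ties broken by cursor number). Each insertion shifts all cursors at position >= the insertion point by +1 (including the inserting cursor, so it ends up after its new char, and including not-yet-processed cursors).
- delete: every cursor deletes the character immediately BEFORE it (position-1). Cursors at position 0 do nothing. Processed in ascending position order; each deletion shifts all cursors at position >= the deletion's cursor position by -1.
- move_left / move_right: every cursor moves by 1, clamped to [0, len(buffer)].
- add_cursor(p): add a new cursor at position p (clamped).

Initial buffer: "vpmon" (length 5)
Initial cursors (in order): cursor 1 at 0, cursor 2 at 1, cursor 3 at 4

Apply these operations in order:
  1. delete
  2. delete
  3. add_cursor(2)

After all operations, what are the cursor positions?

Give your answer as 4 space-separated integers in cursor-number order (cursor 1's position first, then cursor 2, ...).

After op 1 (delete): buffer="pmn" (len 3), cursors c1@0 c2@0 c3@2, authorship ...
After op 2 (delete): buffer="pn" (len 2), cursors c1@0 c2@0 c3@1, authorship ..
After op 3 (add_cursor(2)): buffer="pn" (len 2), cursors c1@0 c2@0 c3@1 c4@2, authorship ..

Answer: 0 0 1 2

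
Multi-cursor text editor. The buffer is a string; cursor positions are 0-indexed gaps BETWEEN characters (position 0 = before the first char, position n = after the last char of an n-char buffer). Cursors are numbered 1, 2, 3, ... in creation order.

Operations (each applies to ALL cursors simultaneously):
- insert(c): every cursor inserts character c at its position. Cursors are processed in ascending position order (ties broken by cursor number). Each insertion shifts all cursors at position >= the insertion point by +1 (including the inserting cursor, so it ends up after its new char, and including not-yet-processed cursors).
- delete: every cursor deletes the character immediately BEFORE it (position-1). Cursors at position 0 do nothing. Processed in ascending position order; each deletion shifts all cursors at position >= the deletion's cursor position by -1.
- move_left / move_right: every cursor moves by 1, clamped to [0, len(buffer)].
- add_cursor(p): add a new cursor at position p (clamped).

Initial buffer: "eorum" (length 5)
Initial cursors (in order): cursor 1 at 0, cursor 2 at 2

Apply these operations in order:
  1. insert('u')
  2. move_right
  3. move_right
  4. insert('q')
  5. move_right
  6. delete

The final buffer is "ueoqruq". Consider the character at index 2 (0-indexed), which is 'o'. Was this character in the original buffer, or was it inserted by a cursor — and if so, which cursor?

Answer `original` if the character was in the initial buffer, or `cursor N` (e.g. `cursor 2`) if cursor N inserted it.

Answer: original

Derivation:
After op 1 (insert('u')): buffer="ueourum" (len 7), cursors c1@1 c2@4, authorship 1..2...
After op 2 (move_right): buffer="ueourum" (len 7), cursors c1@2 c2@5, authorship 1..2...
After op 3 (move_right): buffer="ueourum" (len 7), cursors c1@3 c2@6, authorship 1..2...
After op 4 (insert('q')): buffer="ueoquruqm" (len 9), cursors c1@4 c2@8, authorship 1..12..2.
After op 5 (move_right): buffer="ueoquruqm" (len 9), cursors c1@5 c2@9, authorship 1..12..2.
After op 6 (delete): buffer="ueoqruq" (len 7), cursors c1@4 c2@7, authorship 1..1..2
Authorship (.=original, N=cursor N): 1 . . 1 . . 2
Index 2: author = original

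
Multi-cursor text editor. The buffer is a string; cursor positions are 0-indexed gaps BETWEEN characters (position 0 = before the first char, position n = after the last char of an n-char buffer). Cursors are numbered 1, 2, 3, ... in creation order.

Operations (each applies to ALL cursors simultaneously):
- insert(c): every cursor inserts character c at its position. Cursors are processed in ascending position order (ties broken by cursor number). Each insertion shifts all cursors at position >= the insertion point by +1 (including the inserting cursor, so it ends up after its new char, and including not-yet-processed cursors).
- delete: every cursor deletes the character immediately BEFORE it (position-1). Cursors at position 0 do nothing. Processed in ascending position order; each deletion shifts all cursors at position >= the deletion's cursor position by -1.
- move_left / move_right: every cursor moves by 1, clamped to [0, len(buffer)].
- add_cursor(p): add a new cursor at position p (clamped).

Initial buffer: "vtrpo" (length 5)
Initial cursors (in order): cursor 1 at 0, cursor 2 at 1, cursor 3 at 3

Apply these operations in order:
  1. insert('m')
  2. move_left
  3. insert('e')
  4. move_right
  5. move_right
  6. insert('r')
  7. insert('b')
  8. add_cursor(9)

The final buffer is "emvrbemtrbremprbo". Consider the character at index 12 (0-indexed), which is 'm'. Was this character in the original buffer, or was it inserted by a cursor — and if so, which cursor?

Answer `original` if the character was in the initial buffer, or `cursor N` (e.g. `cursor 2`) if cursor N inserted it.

After op 1 (insert('m')): buffer="mvmtrmpo" (len 8), cursors c1@1 c2@3 c3@6, authorship 1.2..3..
After op 2 (move_left): buffer="mvmtrmpo" (len 8), cursors c1@0 c2@2 c3@5, authorship 1.2..3..
After op 3 (insert('e')): buffer="emvemtrempo" (len 11), cursors c1@1 c2@4 c3@8, authorship 11.22..33..
After op 4 (move_right): buffer="emvemtrempo" (len 11), cursors c1@2 c2@5 c3@9, authorship 11.22..33..
After op 5 (move_right): buffer="emvemtrempo" (len 11), cursors c1@3 c2@6 c3@10, authorship 11.22..33..
After op 6 (insert('r')): buffer="emvremtrrempro" (len 14), cursors c1@4 c2@8 c3@13, authorship 11.122.2.33.3.
After op 7 (insert('b')): buffer="emvrbemtrbremprbo" (len 17), cursors c1@5 c2@10 c3@16, authorship 11.1122.22.33.33.
After op 8 (add_cursor(9)): buffer="emvrbemtrbremprbo" (len 17), cursors c1@5 c4@9 c2@10 c3@16, authorship 11.1122.22.33.33.
Authorship (.=original, N=cursor N): 1 1 . 1 1 2 2 . 2 2 . 3 3 . 3 3 .
Index 12: author = 3

Answer: cursor 3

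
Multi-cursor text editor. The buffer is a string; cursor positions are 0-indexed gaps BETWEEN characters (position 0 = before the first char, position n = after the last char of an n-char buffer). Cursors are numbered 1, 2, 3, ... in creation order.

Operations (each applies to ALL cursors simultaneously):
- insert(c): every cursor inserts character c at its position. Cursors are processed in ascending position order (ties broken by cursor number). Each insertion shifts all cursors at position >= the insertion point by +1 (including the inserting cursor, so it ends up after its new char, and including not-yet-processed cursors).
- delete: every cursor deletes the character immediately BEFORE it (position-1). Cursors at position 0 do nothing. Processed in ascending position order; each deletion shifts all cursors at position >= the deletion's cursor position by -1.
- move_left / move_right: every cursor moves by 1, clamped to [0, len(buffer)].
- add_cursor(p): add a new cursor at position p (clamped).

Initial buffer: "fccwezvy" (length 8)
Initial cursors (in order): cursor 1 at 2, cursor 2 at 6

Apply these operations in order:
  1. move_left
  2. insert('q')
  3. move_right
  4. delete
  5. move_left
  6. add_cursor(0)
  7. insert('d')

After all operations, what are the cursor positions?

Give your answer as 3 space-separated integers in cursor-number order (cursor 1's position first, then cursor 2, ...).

After op 1 (move_left): buffer="fccwezvy" (len 8), cursors c1@1 c2@5, authorship ........
After op 2 (insert('q')): buffer="fqccweqzvy" (len 10), cursors c1@2 c2@7, authorship .1....2...
After op 3 (move_right): buffer="fqccweqzvy" (len 10), cursors c1@3 c2@8, authorship .1....2...
After op 4 (delete): buffer="fqcweqvy" (len 8), cursors c1@2 c2@6, authorship .1...2..
After op 5 (move_left): buffer="fqcweqvy" (len 8), cursors c1@1 c2@5, authorship .1...2..
After op 6 (add_cursor(0)): buffer="fqcweqvy" (len 8), cursors c3@0 c1@1 c2@5, authorship .1...2..
After op 7 (insert('d')): buffer="dfdqcwedqvy" (len 11), cursors c3@1 c1@3 c2@8, authorship 3.11...22..

Answer: 3 8 1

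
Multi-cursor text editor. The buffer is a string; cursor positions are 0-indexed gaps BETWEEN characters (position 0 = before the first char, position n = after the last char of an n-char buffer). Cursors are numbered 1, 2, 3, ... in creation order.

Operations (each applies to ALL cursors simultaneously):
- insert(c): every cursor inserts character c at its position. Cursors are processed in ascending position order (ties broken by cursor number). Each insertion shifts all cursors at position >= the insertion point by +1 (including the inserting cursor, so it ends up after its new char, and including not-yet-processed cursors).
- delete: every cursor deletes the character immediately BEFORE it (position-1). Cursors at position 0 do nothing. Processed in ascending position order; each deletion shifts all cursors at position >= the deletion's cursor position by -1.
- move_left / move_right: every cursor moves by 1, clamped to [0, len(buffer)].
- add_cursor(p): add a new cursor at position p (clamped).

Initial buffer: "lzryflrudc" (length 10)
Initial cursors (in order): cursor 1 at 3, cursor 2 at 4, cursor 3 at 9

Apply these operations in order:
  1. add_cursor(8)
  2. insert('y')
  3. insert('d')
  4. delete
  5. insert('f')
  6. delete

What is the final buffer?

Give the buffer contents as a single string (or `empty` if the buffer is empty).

Answer: lzryyyflruydyc

Derivation:
After op 1 (add_cursor(8)): buffer="lzryflrudc" (len 10), cursors c1@3 c2@4 c4@8 c3@9, authorship ..........
After op 2 (insert('y')): buffer="lzryyyflruydyc" (len 14), cursors c1@4 c2@6 c4@11 c3@13, authorship ...1.2....4.3.
After op 3 (insert('d')): buffer="lzrydyydflruyddydc" (len 18), cursors c1@5 c2@8 c4@14 c3@17, authorship ...11.22....44.33.
After op 4 (delete): buffer="lzryyyflruydyc" (len 14), cursors c1@4 c2@6 c4@11 c3@13, authorship ...1.2....4.3.
After op 5 (insert('f')): buffer="lzryfyyfflruyfdyfc" (len 18), cursors c1@5 c2@8 c4@14 c3@17, authorship ...11.22....44.33.
After op 6 (delete): buffer="lzryyyflruydyc" (len 14), cursors c1@4 c2@6 c4@11 c3@13, authorship ...1.2....4.3.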